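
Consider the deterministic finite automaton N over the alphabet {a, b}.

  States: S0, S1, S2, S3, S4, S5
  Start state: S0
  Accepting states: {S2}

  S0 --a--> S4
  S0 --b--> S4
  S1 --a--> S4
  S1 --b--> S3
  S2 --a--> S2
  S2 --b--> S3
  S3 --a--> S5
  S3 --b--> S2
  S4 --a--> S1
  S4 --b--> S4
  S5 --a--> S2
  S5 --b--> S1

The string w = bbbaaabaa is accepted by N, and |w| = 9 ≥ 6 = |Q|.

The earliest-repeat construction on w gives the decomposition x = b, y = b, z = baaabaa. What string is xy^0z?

xy⁰z = xz = b·baaabaa = bbaaabaa.
Reading y = b takes N from S4 back to S4, so after x the machine is still in S4, and z then leads to the accepting state S2. Hence bbaaabaa ∈ L(N).

bbaaabaa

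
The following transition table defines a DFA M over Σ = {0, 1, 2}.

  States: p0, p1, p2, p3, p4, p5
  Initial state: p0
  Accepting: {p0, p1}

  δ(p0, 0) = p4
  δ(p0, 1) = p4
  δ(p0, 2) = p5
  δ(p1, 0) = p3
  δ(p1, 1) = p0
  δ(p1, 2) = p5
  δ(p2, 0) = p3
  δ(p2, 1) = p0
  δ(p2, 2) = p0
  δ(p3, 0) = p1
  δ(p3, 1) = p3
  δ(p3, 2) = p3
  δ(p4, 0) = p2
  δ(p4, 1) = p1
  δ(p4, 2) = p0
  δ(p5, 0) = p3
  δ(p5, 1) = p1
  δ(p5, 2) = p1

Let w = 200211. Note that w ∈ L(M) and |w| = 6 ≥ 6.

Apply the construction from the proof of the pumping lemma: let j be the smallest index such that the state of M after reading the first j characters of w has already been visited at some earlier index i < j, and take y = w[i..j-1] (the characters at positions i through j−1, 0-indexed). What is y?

State sequence: p0 -2-> p5 -0-> p3 -0-> p1 -2-> p5 -1-> p1 -1-> p0
First repeat at step 4: p5 was already visited.

So i = 1, j = 4, giving x = w[0:1] = 2, y = w[1:4] = 002, z = w[4:6] = 11.
Check: |xy| = 4 ≤ 6 and |y| = 3 ≥ 1. Reading y takes M from p5 back to p5, so every xyⁱz is accepted.
Pumping length from the standard proof: p = 6 (the number of states). The repeated state found above gives |xy| = j ≤ 6 and |y| = j − i ≥ 1.

002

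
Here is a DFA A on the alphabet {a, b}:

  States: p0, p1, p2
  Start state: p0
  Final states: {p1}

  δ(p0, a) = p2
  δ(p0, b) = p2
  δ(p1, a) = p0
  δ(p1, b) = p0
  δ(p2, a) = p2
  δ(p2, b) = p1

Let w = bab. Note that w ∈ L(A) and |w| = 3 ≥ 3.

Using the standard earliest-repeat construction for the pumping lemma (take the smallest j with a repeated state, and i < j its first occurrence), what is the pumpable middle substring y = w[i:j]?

a

Run of A on w = b a b:
  step 0: p0  (start)
  step 1: p2  (read b: p0→p2)
  step 2: p2  (read a: p2→p2)   ← first repeat (p2 seen earlier)
  step 3: p1  (read b: p2→p1)

So i = 1, j = 2, giving x = w[0:1] = b, y = w[1:2] = a, z = w[2:3] = b.
Check: |xy| = 2 ≤ 3 and |y| = 1 ≥ 1. Reading y takes A from p2 back to p2, so every xyⁱz is accepted.
The DFA has 3 states, so the proof of the pumping lemma guarantees a repeated state among the first 3+1 visited; the segment between the two visits is the pumpable y.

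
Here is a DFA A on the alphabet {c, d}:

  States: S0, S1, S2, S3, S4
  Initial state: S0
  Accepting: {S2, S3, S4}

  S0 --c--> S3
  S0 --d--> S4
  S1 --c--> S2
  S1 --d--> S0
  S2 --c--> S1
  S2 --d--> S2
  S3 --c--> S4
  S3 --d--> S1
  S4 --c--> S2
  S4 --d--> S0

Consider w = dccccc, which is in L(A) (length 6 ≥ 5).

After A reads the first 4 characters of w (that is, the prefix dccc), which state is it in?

S2

State sequence: S0 -d-> S4 -c-> S2 -c-> S1 -c-> S2

After reading 4 characters, A is in state S2.
(This kind of state-tracing is the core of the pumping-lemma construction: with 5 states, pigeonhole forces a repeat within the first 5 steps.)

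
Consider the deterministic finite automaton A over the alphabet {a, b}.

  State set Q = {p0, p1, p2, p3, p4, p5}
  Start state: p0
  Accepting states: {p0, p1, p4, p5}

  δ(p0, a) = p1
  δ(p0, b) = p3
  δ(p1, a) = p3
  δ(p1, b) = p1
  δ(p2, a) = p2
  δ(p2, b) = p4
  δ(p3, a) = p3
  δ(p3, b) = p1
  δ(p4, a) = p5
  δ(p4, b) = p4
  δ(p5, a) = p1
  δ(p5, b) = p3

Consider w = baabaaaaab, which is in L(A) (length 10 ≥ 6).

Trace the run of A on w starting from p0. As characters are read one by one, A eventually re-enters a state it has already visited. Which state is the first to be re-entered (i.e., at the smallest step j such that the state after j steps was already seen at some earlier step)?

Run of A on w = b a a b a a a a a b:
  step 0: p0  (start)
  step 1: p3  (read b: p0→p3)
  step 2: p3  (read a: p3→p3)   ← first repeat (p3 seen earlier)
  step 3: p3  (read a: p3→p3)
  step 4: p1  (read b: p3→p1)
  step 5: p3  (read a: p1→p3)
  step 6: p3  (read a: p3→p3)
  step 7: p3  (read a: p3→p3)
  step 8: p3  (read a: p3→p3)
  step 9: p3  (read a: p3→p3)
  step 10: p1  (read b: p3→p1)

The earliest repeat is at step j = 2: A is in p3, which it already visited at step i = 1.
Pumping length from the standard proof: p = 6 (the number of states). The repeated state found above gives |xy| = j ≤ 6 and |y| = j − i ≥ 1.

p3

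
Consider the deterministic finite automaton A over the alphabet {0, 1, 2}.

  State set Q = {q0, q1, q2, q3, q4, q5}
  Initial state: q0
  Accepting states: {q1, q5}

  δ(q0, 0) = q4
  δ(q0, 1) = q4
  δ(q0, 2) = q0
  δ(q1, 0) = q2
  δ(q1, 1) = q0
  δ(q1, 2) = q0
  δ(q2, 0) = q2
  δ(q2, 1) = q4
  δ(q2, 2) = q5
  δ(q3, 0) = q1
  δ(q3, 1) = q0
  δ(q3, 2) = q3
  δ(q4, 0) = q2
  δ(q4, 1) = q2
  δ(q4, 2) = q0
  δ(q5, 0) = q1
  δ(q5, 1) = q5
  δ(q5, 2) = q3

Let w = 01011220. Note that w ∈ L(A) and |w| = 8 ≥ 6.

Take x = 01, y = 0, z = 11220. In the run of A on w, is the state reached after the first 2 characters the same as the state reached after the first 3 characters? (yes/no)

State sequence: q0 -0-> q4 -1-> q2 -0-> q2

After x (step 2): q2. After xy (step 3): q2.
They match, so y = 0 drives A around a cycle from q2 back to itself; pumping y any number of times keeps A in q2 before reading z, and xyⁱz ∈ L(A) for every i ≥ 0.

yes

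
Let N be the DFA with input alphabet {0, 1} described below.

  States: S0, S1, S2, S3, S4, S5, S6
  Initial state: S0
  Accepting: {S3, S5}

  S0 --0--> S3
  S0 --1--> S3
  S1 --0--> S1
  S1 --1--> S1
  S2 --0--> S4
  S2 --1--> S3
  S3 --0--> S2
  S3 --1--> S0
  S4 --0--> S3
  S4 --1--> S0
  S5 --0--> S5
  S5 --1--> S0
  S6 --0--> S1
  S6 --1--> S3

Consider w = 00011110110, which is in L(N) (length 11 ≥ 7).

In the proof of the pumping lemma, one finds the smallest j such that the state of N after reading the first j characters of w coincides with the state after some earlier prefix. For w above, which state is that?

S0

State sequence: S0 -0-> S3 -0-> S2 -0-> S4 -1-> S0 -1-> S3 -1-> S0 -1-> S3 -0-> S2 -1-> S3 -1-> S0 -0-> S3
First repeat at step 4: S0 was already visited.

The earliest repeat is at step j = 4: N is in S0, which it already visited at step i = 0.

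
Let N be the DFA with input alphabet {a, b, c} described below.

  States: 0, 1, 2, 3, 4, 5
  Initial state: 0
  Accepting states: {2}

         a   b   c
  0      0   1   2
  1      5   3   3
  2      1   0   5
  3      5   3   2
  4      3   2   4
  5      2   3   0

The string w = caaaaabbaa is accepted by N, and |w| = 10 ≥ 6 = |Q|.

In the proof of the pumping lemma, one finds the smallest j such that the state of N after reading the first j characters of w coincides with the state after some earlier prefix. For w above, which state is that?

State sequence: 0 -c-> 2 -a-> 1 -a-> 5 -a-> 2 -a-> 1 -a-> 5 -b-> 3 -b-> 3 -a-> 5 -a-> 2
First repeat at step 4: 2 was already visited.

The earliest repeat is at step j = 4: N is in 2, which it already visited at step i = 1.

2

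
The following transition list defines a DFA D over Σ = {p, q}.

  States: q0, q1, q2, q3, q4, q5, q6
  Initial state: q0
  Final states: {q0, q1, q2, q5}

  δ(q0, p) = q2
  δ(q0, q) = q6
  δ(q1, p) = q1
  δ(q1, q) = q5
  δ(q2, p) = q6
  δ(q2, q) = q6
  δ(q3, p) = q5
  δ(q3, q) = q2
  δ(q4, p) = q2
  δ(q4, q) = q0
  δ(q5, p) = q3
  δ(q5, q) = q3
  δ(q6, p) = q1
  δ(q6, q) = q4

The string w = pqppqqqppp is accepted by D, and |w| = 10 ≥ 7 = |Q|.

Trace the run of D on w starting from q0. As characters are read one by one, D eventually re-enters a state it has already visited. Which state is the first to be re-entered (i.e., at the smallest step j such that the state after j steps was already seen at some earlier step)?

q1

State sequence: q0 -p-> q2 -q-> q6 -p-> q1 -p-> q1 -q-> q5 -q-> q3 -q-> q2 -p-> q6 -p-> q1 -p-> q1
First repeat at step 4: q1 was already visited.

The earliest repeat is at step j = 4: D is in q1, which it already visited at step i = 3.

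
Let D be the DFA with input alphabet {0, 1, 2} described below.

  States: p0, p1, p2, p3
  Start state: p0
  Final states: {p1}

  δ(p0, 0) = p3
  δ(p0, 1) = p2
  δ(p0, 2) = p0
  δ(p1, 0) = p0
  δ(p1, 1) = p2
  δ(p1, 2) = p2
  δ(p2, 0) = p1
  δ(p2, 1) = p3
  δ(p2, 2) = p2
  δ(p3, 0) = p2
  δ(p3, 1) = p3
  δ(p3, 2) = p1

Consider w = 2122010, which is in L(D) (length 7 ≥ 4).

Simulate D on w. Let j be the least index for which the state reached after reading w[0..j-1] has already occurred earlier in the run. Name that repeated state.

p0

Run of D on w = 2 1 2 2 0 1 0:
  step 0: p0  (start)
  step 1: p0  (read 2: p0→p0)   ← first repeat (p0 seen earlier)
  step 2: p2  (read 1: p0→p2)
  step 3: p2  (read 2: p2→p2)
  step 4: p2  (read 2: p2→p2)
  step 5: p1  (read 0: p2→p1)
  step 6: p2  (read 1: p1→p2)
  step 7: p1  (read 0: p2→p1)

The earliest repeat is at step j = 1: D is in p0, which it already visited at step i = 0.
Pumping length from the standard proof: p = 4 (the number of states). The repeated state found above gives |xy| = j ≤ 4 and |y| = j − i ≥ 1.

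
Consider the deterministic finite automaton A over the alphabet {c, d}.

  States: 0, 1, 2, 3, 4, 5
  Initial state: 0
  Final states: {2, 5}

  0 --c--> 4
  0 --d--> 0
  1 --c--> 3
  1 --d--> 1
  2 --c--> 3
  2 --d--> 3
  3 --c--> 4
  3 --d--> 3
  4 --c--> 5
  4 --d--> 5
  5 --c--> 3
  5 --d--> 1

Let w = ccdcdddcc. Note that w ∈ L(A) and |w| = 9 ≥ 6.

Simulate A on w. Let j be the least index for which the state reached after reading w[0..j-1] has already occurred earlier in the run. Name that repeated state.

State sequence: 0 -c-> 4 -c-> 5 -d-> 1 -c-> 3 -d-> 3 -d-> 3 -d-> 3 -c-> 4 -c-> 5
First repeat at step 5: 3 was already visited.

The earliest repeat is at step j = 5: A is in 3, which it already visited at step i = 4.

3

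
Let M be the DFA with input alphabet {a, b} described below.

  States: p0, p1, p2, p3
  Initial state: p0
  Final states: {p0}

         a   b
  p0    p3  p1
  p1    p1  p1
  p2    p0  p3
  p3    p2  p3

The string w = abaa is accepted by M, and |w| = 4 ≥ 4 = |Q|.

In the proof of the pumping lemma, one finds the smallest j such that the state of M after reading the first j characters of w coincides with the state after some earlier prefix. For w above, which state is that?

p3

State sequence: p0 -a-> p3 -b-> p3 -a-> p2 -a-> p0
First repeat at step 2: p3 was already visited.

The earliest repeat is at step j = 2: M is in p3, which it already visited at step i = 1.
Since M has 4 states, any run of length ≥ 4 visits 4+1 states, so by pigeonhole some state repeats within the first 4 steps — that repeat gives the pumpable loop.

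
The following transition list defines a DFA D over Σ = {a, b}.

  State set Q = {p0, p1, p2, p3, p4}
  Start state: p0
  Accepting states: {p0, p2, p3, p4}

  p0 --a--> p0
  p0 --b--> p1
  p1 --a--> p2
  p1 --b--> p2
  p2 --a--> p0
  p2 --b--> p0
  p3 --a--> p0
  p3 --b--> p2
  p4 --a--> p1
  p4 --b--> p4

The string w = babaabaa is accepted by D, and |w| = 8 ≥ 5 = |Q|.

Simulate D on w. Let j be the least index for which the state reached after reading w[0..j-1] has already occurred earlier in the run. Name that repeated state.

Run of D on w = b a b a a b a a:
  step 0: p0  (start)
  step 1: p1  (read b: p0→p1)
  step 2: p2  (read a: p1→p2)
  step 3: p0  (read b: p2→p0)   ← first repeat (p0 seen earlier)
  step 4: p0  (read a: p0→p0)
  step 5: p0  (read a: p0→p0)
  step 6: p1  (read b: p0→p1)
  step 7: p2  (read a: p1→p2)
  step 8: p0  (read a: p2→p0)

The earliest repeat is at step j = 3: D is in p0, which it already visited at step i = 0.
Pumping length from the standard proof: p = 5 (the number of states). The repeated state found above gives |xy| = j ≤ 5 and |y| = j − i ≥ 1.

p0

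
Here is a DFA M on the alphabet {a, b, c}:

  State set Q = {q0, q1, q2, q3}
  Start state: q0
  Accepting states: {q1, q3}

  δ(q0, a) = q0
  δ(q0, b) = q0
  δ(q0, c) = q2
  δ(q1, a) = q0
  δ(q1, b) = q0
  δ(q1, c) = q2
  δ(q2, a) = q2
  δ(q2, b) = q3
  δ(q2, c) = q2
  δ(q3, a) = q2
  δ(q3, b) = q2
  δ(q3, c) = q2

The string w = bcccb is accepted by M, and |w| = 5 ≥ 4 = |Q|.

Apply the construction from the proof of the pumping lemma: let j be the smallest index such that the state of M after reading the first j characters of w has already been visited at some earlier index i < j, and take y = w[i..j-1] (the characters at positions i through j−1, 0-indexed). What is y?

State sequence: q0 -b-> q0 -c-> q2 -c-> q2 -c-> q2 -b-> q3
First repeat at step 1: q0 was already visited.

So i = 0, j = 1, giving x = w[0:0] = ε, y = w[0:1] = b, z = w[1:5] = cccb.
Check: |xy| = 1 ≤ 4 and |y| = 1 ≥ 1. Reading y takes M from q0 back to q0, so every xyⁱz is accepted.

b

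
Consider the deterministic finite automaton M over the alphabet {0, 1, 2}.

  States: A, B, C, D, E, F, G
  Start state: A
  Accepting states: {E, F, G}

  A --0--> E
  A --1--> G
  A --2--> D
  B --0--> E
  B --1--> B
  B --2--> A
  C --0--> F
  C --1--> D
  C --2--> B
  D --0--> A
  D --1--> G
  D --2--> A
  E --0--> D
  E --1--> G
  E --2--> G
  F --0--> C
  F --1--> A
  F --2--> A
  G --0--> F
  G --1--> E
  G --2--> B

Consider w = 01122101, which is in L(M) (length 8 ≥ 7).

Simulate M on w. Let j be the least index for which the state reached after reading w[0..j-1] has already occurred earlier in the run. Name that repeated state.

E

State sequence: A -0-> E -1-> G -1-> E -2-> G -2-> B -1-> B -0-> E -1-> G
First repeat at step 3: E was already visited.

The earliest repeat is at step j = 3: M is in E, which it already visited at step i = 1.
Pumping length from the standard proof: p = 7 (the number of states). The repeated state found above gives |xy| = j ≤ 7 and |y| = j − i ≥ 1.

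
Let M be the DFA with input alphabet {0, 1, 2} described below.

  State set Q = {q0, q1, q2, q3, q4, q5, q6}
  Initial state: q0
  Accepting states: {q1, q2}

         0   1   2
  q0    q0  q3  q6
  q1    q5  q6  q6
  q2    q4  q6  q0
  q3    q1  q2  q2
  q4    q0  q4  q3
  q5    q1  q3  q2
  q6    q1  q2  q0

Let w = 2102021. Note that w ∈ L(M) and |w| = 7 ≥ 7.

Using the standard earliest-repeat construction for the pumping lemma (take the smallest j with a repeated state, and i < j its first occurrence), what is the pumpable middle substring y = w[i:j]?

Run of M on w = 2 1 0 2 0 2 1:
  step 0: q0  (start)
  step 1: q6  (read 2: q0→q6)
  step 2: q2  (read 1: q6→q2)
  step 3: q4  (read 0: q2→q4)
  step 4: q3  (read 2: q4→q3)
  step 5: q1  (read 0: q3→q1)
  step 6: q6  (read 2: q1→q6)   ← first repeat (q6 seen earlier)
  step 7: q2  (read 1: q6→q2)

So i = 1, j = 6, giving x = w[0:1] = 2, y = w[1:6] = 10202, z = w[6:7] = 1.
Check: |xy| = 6 ≤ 7 and |y| = 5 ≥ 1. Reading y takes M from q6 back to q6, so every xyⁱz is accepted.

10202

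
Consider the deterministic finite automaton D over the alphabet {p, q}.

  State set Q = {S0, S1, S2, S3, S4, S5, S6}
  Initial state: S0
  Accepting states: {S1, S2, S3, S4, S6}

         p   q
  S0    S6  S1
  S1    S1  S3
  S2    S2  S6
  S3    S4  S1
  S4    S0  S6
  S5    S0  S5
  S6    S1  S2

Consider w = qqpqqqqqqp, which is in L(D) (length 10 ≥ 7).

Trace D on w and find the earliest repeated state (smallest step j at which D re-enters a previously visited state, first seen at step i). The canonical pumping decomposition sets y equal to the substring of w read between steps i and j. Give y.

qq

State sequence: S0 -q-> S1 -q-> S3 -p-> S4 -q-> S6 -q-> S2 -q-> S6 -q-> S2 -q-> S6 -q-> S2 -p-> S2
First repeat at step 6: S6 was already visited.

So i = 4, j = 6, giving x = w[0:4] = qqpq, y = w[4:6] = qq, z = w[6:10] = qqqp.
Check: |xy| = 6 ≤ 7 and |y| = 2 ≥ 1. Reading y takes D from S6 back to S6, so every xyⁱz is accepted.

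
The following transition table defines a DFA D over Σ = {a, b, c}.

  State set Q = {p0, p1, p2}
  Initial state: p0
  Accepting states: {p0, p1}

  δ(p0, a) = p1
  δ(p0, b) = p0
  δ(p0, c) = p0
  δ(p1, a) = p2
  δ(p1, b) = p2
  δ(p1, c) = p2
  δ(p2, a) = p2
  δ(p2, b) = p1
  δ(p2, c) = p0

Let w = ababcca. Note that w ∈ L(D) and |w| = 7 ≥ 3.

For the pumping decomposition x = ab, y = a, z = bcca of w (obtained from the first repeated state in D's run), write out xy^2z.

abaabcca

xy^2z = ab·a·a·bcca = abaabcca.
Reading y = a takes D from p2 back to p2, so after x·y·y the machine is still in p2, and z then leads to the accepting state p1. Hence abaabcca ∈ L(D).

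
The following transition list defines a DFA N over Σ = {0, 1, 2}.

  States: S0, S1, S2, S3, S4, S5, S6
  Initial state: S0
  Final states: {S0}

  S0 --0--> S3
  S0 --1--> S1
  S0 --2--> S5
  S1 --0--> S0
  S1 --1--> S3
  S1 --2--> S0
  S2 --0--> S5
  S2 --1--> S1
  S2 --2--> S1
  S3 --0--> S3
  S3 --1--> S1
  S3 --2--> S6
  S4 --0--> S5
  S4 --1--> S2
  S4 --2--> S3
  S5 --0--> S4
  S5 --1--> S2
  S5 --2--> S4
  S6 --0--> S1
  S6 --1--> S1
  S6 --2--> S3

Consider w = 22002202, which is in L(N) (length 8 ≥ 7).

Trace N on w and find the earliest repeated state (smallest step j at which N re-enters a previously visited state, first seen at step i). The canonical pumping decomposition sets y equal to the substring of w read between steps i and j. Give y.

20

State sequence: S0 -2-> S5 -2-> S4 -0-> S5 -0-> S4 -2-> S3 -2-> S6 -0-> S1 -2-> S0
First repeat at step 3: S5 was already visited.

So i = 1, j = 3, giving x = w[0:1] = 2, y = w[1:3] = 20, z = w[3:8] = 02202.
Check: |xy| = 3 ≤ 7 and |y| = 2 ≥ 1. Reading y takes N from S5 back to S5, so every xyⁱz is accepted.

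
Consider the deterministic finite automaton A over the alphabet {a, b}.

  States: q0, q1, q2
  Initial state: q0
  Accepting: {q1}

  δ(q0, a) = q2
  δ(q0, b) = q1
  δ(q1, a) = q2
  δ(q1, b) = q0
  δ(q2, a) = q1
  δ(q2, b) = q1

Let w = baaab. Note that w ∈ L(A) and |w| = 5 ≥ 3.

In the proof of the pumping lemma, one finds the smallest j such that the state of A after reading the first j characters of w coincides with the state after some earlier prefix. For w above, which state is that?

q1

Run of A on w = b a a a b:
  step 0: q0  (start)
  step 1: q1  (read b: q0→q1)
  step 2: q2  (read a: q1→q2)
  step 3: q1  (read a: q2→q1)   ← first repeat (q1 seen earlier)
  step 4: q2  (read a: q1→q2)
  step 5: q1  (read b: q2→q1)

The earliest repeat is at step j = 3: A is in q1, which it already visited at step i = 1.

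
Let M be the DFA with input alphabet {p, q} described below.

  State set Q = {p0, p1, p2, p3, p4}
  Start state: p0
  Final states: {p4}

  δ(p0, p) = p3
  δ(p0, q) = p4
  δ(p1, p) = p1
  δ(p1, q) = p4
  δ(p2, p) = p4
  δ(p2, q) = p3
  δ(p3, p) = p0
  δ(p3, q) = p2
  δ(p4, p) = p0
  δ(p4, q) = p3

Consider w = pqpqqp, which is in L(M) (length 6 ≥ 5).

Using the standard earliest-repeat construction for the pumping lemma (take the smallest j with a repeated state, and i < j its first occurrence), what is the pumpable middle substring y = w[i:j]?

State sequence: p0 -p-> p3 -q-> p2 -p-> p4 -q-> p3 -q-> p2 -p-> p4
First repeat at step 4: p3 was already visited.

So i = 1, j = 4, giving x = w[0:1] = p, y = w[1:4] = qpq, z = w[4:6] = qp.
Check: |xy| = 4 ≤ 5 and |y| = 3 ≥ 1. Reading y takes M from p3 back to p3, so every xyⁱz is accepted.

qpq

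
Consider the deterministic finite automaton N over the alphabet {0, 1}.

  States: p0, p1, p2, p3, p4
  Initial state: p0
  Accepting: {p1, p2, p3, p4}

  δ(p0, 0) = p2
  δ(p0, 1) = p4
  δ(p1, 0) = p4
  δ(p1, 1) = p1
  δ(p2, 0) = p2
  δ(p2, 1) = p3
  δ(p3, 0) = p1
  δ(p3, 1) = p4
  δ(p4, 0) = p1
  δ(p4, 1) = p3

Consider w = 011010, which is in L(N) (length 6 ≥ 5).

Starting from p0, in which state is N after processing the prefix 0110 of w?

State sequence: p0 -0-> p2 -1-> p3 -1-> p4 -0-> p1

After reading 4 characters, N is in state p1.
(This kind of state-tracing is the core of the pumping-lemma construction: with 5 states, pigeonhole forces a repeat within the first 5 steps.)

p1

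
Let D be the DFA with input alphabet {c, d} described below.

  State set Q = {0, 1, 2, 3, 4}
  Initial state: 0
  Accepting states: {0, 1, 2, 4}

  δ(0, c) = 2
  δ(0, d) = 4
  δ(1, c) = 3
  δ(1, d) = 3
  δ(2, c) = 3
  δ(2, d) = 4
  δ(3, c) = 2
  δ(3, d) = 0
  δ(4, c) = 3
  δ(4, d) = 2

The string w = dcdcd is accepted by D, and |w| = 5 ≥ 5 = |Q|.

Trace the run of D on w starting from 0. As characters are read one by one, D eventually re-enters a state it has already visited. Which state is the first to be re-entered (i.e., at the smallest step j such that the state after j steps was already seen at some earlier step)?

0

Run of D on w = d c d c d:
  step 0: 0  (start)
  step 1: 4  (read d: 0→4)
  step 2: 3  (read c: 4→3)
  step 3: 0  (read d: 3→0)   ← first repeat (0 seen earlier)
  step 4: 2  (read c: 0→2)
  step 5: 4  (read d: 2→4)

The earliest repeat is at step j = 3: D is in 0, which it already visited at step i = 0.
Since D has 5 states, any run of length ≥ 5 visits 5+1 states, so by pigeonhole some state repeats within the first 5 steps — that repeat gives the pumpable loop.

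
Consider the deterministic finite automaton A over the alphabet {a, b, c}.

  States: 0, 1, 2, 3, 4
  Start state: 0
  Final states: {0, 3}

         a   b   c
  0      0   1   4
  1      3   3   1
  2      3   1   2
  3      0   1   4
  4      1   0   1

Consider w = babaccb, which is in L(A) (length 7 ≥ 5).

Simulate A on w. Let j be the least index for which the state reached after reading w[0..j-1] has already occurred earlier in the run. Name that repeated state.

Run of A on w = b a b a c c b:
  step 0: 0  (start)
  step 1: 1  (read b: 0→1)
  step 2: 3  (read a: 1→3)
  step 3: 1  (read b: 3→1)   ← first repeat (1 seen earlier)
  step 4: 3  (read a: 1→3)
  step 5: 4  (read c: 3→4)
  step 6: 1  (read c: 4→1)
  step 7: 3  (read b: 1→3)

The earliest repeat is at step j = 3: A is in 1, which it already visited at step i = 1.

1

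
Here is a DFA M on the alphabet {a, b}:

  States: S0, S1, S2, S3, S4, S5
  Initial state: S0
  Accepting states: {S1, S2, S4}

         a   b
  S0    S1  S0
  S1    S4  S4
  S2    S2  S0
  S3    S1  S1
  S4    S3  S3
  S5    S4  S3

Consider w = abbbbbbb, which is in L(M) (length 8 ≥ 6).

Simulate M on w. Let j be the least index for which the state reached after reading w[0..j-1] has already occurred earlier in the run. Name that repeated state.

State sequence: S0 -a-> S1 -b-> S4 -b-> S3 -b-> S1 -b-> S4 -b-> S3 -b-> S1 -b-> S4
First repeat at step 4: S1 was already visited.

The earliest repeat is at step j = 4: M is in S1, which it already visited at step i = 1.

S1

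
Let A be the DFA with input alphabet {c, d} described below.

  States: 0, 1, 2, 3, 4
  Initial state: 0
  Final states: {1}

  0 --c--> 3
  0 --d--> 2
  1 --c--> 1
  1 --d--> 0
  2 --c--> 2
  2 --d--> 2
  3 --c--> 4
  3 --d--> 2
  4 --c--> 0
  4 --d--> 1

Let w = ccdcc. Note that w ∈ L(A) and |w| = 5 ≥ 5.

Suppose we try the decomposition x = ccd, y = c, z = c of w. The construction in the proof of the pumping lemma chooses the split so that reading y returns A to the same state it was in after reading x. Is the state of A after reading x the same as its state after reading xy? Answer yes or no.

State sequence: 0 -c-> 3 -c-> 4 -d-> 1 -c-> 1

After x (step 3): 1. After xy (step 4): 1.
They match, so y = c drives A around a cycle from 1 back to itself; pumping y any number of times keeps A in 1 before reading z, and xyⁱz ∈ L(A) for every i ≥ 0.

yes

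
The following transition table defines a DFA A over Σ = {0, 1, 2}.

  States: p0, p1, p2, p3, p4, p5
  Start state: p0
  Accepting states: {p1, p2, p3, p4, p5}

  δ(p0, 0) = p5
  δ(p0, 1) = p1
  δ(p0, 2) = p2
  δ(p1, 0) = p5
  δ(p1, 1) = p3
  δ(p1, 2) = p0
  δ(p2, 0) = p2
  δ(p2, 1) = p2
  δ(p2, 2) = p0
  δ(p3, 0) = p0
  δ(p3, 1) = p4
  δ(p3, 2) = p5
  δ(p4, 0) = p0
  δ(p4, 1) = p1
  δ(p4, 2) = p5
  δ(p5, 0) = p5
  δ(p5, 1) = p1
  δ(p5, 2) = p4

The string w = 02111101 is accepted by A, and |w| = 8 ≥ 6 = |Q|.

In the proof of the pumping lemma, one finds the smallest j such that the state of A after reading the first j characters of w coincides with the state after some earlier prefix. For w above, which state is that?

State sequence: p0 -0-> p5 -2-> p4 -1-> p1 -1-> p3 -1-> p4 -1-> p1 -0-> p5 -1-> p1
First repeat at step 5: p4 was already visited.

The earliest repeat is at step j = 5: A is in p4, which it already visited at step i = 2.

p4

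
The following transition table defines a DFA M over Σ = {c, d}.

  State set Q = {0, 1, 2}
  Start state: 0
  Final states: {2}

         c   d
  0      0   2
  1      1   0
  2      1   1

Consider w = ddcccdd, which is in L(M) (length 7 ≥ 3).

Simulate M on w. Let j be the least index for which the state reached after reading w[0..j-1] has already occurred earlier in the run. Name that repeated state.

State sequence: 0 -d-> 2 -d-> 1 -c-> 1 -c-> 1 -c-> 1 -d-> 0 -d-> 2
First repeat at step 3: 1 was already visited.

The earliest repeat is at step j = 3: M is in 1, which it already visited at step i = 2.
Since M has 3 states, any run of length ≥ 3 visits 3+1 states, so by pigeonhole some state repeats within the first 3 steps — that repeat gives the pumpable loop.

1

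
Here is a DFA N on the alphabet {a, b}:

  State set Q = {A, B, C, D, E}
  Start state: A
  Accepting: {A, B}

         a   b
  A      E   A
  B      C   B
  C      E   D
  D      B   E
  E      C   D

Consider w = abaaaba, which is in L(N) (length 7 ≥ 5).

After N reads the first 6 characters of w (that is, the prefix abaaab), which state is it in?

State sequence: A -a-> E -b-> D -a-> B -a-> C -a-> E -b-> D

After reading 6 characters, N is in state D.

D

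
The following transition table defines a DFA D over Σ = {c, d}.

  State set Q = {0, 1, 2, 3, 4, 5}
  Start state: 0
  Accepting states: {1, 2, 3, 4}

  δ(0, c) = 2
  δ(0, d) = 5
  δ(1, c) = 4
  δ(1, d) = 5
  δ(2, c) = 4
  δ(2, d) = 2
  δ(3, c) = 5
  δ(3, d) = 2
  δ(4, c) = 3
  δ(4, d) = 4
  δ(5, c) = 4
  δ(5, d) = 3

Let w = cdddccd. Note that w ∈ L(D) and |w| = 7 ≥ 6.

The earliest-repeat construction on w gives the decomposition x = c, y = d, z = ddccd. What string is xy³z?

cdddddccd

xy^3z = c·d·d·d·ddccd = cdddddccd.
Reading y = d takes D from 2 back to 2, so after x·y·y·y the machine is still in 2, and z then leads to the accepting state 2. Hence cdddddccd ∈ L(D).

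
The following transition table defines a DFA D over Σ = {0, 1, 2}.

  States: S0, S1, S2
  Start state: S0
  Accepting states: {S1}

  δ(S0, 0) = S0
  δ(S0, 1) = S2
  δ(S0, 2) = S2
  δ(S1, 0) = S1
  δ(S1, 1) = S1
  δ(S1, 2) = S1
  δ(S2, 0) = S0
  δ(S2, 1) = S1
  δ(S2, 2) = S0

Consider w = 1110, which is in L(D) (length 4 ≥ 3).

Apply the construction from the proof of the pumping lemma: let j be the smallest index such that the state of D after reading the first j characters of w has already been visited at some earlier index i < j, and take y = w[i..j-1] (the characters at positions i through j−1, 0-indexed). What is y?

Run of D on w = 1 1 1 0:
  step 0: S0  (start)
  step 1: S2  (read 1: S0→S2)
  step 2: S1  (read 1: S2→S1)
  step 3: S1  (read 1: S1→S1)   ← first repeat (S1 seen earlier)
  step 4: S1  (read 0: S1→S1)

So i = 2, j = 3, giving x = w[0:2] = 11, y = w[2:3] = 1, z = w[3:4] = 0.
Check: |xy| = 3 ≤ 3 and |y| = 1 ≥ 1. Reading y takes D from S1 back to S1, so every xyⁱz is accepted.

1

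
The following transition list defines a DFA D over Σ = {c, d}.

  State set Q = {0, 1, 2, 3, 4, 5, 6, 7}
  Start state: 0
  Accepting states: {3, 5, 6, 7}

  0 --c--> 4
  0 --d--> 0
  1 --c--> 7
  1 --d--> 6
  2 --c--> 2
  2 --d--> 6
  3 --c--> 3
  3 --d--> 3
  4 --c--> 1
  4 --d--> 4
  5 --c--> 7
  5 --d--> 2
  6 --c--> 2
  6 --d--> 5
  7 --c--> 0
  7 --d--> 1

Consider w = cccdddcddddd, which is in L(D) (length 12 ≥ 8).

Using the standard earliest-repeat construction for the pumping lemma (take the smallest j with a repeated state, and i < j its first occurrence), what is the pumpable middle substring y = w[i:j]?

State sequence: 0 -c-> 4 -c-> 1 -c-> 7 -d-> 1 -d-> 6 -d-> 5 -c-> 7 -d-> 1 -d-> 6 -d-> 5 -d-> 2 -d-> 6
First repeat at step 4: 1 was already visited.

So i = 2, j = 4, giving x = w[0:2] = cc, y = w[2:4] = cd, z = w[4:12] = ddcddddd.
Check: |xy| = 4 ≤ 8 and |y| = 2 ≥ 1. Reading y takes D from 1 back to 1, so every xyⁱz is accepted.
Pumping length from the standard proof: p = 8 (the number of states). The repeated state found above gives |xy| = j ≤ 8 and |y| = j − i ≥ 1.

cd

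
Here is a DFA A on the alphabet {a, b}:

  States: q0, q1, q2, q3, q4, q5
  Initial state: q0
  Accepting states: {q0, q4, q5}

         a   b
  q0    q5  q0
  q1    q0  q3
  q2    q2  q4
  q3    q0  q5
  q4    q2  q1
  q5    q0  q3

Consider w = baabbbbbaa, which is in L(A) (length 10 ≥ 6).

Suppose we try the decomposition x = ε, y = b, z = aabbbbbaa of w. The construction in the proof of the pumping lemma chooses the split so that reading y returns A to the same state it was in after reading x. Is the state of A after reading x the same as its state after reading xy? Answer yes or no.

Run of A on the first 1 characters of w = b:
  step 0: q0  (start)
  step 1: q0  (read b: q0→q0)

After x (step 0): q0. After xy (step 1): q0.
They match, so y = b drives A around a cycle from q0 back to itself; pumping y any number of times keeps A in q0 before reading z, and xyⁱz ∈ L(A) for every i ≥ 0.

yes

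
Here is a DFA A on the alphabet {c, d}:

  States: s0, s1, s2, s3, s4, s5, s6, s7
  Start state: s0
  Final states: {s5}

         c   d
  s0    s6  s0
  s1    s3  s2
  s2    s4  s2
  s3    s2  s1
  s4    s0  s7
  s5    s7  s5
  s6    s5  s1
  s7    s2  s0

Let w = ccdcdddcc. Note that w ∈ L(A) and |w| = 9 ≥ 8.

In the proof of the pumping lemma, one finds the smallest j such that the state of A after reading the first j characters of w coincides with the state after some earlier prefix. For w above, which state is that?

s5

State sequence: s0 -c-> s6 -c-> s5 -d-> s5 -c-> s7 -d-> s0 -d-> s0 -d-> s0 -c-> s6 -c-> s5
First repeat at step 3: s5 was already visited.

The earliest repeat is at step j = 3: A is in s5, which it already visited at step i = 2.
Since A has 8 states, any run of length ≥ 8 visits 8+1 states, so by pigeonhole some state repeats within the first 8 steps — that repeat gives the pumpable loop.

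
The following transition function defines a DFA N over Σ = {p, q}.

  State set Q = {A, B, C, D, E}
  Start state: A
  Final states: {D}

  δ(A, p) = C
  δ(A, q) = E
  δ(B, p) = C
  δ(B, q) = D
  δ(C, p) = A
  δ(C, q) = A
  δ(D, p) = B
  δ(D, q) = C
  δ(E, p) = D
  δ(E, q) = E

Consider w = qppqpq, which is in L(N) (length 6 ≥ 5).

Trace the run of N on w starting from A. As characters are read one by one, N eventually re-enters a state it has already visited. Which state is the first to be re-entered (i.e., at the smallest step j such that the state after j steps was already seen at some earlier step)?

State sequence: A -q-> E -p-> D -p-> B -q-> D -p-> B -q-> D
First repeat at step 4: D was already visited.

The earliest repeat is at step j = 4: N is in D, which it already visited at step i = 2.
Pumping length from the standard proof: p = 5 (the number of states). The repeated state found above gives |xy| = j ≤ 5 and |y| = j − i ≥ 1.

D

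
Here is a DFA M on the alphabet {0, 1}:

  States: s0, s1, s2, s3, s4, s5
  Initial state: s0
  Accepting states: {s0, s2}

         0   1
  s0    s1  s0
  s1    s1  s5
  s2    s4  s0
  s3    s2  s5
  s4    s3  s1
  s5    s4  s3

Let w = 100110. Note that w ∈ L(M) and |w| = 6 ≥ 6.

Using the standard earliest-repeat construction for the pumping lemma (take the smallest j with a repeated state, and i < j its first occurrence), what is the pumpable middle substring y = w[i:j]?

1

Run of M on w = 1 0 0 1 1 0:
  step 0: s0  (start)
  step 1: s0  (read 1: s0→s0)   ← first repeat (s0 seen earlier)
  step 2: s1  (read 0: s0→s1)
  step 3: s1  (read 0: s1→s1)
  step 4: s5  (read 1: s1→s5)
  step 5: s3  (read 1: s5→s3)
  step 6: s2  (read 0: s3→s2)

So i = 0, j = 1, giving x = w[0:0] = ε, y = w[0:1] = 1, z = w[1:6] = 00110.
Check: |xy| = 1 ≤ 6 and |y| = 1 ≥ 1. Reading y takes M from s0 back to s0, so every xyⁱz is accepted.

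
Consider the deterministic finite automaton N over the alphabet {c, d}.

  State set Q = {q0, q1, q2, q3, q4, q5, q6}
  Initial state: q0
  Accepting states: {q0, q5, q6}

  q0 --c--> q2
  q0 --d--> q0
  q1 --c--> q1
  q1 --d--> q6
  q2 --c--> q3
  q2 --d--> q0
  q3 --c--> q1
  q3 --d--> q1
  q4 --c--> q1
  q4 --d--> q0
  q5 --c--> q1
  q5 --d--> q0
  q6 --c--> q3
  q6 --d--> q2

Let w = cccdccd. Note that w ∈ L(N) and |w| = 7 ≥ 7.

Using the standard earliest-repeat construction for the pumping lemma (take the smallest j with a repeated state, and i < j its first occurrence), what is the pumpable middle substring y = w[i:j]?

cdc

Run of N on w = c c c d c c d:
  step 0: q0  (start)
  step 1: q2  (read c: q0→q2)
  step 2: q3  (read c: q2→q3)
  step 3: q1  (read c: q3→q1)
  step 4: q6  (read d: q1→q6)
  step 5: q3  (read c: q6→q3)   ← first repeat (q3 seen earlier)
  step 6: q1  (read c: q3→q1)
  step 7: q6  (read d: q1→q6)

So i = 2, j = 5, giving x = w[0:2] = cc, y = w[2:5] = cdc, z = w[5:7] = cd.
Check: |xy| = 5 ≤ 7 and |y| = 3 ≥ 1. Reading y takes N from q3 back to q3, so every xyⁱz is accepted.
The DFA has 7 states, so the proof of the pumping lemma guarantees a repeated state among the first 7+1 visited; the segment between the two visits is the pumpable y.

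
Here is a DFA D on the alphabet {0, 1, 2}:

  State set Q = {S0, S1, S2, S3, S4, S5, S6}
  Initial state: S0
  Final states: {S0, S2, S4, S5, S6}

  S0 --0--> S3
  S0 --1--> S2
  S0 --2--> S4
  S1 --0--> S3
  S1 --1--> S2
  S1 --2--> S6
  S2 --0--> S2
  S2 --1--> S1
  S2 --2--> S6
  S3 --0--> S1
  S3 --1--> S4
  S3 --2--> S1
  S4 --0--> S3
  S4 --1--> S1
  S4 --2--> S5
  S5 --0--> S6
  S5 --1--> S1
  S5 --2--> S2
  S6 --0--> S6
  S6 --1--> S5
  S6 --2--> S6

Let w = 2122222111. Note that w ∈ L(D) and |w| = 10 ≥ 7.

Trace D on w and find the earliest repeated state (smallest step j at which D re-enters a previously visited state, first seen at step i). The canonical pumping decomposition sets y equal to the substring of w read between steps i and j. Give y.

Run of D on w = 2 1 2 2 2 2 2 1 1 1:
  step 0: S0  (start)
  step 1: S4  (read 2: S0→S4)
  step 2: S1  (read 1: S4→S1)
  step 3: S6  (read 2: S1→S6)
  step 4: S6  (read 2: S6→S6)   ← first repeat (S6 seen earlier)
  step 5: S6  (read 2: S6→S6)
  step 6: S6  (read 2: S6→S6)
  step 7: S6  (read 2: S6→S6)
  step 8: S5  (read 1: S6→S5)
  step 9: S1  (read 1: S5→S1)
  step 10: S2  (read 1: S1→S2)

So i = 3, j = 4, giving x = w[0:3] = 212, y = w[3:4] = 2, z = w[4:10] = 222111.
Check: |xy| = 4 ≤ 7 and |y| = 1 ≥ 1. Reading y takes D from S6 back to S6, so every xyⁱz is accepted.

2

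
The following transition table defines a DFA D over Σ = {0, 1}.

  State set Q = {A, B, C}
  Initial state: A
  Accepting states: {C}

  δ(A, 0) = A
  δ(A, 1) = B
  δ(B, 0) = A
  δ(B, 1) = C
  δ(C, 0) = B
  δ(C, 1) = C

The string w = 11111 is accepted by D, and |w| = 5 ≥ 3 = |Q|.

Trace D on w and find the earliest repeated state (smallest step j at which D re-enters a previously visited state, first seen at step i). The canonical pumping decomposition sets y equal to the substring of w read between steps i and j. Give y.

Run of D on w = 1 1 1 1 1:
  step 0: A  (start)
  step 1: B  (read 1: A→B)
  step 2: C  (read 1: B→C)
  step 3: C  (read 1: C→C)   ← first repeat (C seen earlier)
  step 4: C  (read 1: C→C)
  step 5: C  (read 1: C→C)

So i = 2, j = 3, giving x = w[0:2] = 11, y = w[2:3] = 1, z = w[3:5] = 11.
Check: |xy| = 3 ≤ 3 and |y| = 1 ≥ 1. Reading y takes D from C back to C, so every xyⁱz is accepted.

1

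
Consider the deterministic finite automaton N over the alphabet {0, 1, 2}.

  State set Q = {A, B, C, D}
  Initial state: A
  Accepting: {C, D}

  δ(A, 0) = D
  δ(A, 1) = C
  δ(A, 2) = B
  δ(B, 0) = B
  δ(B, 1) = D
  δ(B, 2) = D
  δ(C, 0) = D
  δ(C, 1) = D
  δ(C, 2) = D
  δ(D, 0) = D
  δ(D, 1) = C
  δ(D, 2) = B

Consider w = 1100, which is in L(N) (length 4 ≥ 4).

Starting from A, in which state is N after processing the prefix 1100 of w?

D

State sequence: A -1-> C -1-> D -0-> D -0-> D

After reading 4 characters, N is in state D.
(This kind of state-tracing is the core of the pumping-lemma construction: with 4 states, pigeonhole forces a repeat within the first 4 steps.)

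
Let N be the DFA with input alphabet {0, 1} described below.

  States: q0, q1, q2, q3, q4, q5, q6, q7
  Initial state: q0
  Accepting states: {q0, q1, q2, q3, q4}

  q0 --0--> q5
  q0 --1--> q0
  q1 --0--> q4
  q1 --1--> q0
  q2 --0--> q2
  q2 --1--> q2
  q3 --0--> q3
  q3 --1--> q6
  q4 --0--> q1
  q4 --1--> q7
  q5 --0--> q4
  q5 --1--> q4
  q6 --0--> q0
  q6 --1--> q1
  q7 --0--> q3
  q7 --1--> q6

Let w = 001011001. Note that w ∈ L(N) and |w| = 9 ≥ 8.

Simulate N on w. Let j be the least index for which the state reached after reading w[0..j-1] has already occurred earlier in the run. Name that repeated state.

Run of N on w = 0 0 1 0 1 1 0 0 1:
  step 0: q0  (start)
  step 1: q5  (read 0: q0→q5)
  step 2: q4  (read 0: q5→q4)
  step 3: q7  (read 1: q4→q7)
  step 4: q3  (read 0: q7→q3)
  step 5: q6  (read 1: q3→q6)
  step 6: q1  (read 1: q6→q1)
  step 7: q4  (read 0: q1→q4)   ← first repeat (q4 seen earlier)
  step 8: q1  (read 0: q4→q1)
  step 9: q0  (read 1: q1→q0)

The earliest repeat is at step j = 7: N is in q4, which it already visited at step i = 2.
The DFA has 8 states, so the proof of the pumping lemma guarantees a repeated state among the first 8+1 visited; the segment between the two visits is the pumpable y.

q4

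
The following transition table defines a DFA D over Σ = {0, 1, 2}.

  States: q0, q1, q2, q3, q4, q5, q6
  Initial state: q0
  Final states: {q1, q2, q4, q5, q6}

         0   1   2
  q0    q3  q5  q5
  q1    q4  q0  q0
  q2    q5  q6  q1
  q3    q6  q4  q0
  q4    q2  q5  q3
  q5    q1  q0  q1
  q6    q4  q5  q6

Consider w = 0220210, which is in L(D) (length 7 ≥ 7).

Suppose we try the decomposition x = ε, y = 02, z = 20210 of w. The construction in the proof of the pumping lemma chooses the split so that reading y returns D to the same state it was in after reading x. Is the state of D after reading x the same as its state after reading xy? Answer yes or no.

State sequence: q0 -0-> q3 -2-> q0

After x (step 0): q0. After xy (step 2): q0.
They match, so y = 02 drives D around a cycle from q0 back to itself; pumping y any number of times keeps D in q0 before reading z, and xyⁱz ∈ L(D) for every i ≥ 0.

yes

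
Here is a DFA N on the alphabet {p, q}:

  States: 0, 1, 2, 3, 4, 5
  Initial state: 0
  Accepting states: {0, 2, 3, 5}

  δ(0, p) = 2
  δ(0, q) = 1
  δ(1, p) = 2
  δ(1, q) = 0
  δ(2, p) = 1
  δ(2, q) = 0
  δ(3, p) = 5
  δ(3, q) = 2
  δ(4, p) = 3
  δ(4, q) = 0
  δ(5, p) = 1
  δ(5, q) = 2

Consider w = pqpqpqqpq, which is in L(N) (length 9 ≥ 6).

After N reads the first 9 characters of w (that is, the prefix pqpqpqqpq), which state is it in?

State sequence: 0 -p-> 2 -q-> 0 -p-> 2 -q-> 0 -p-> 2 -q-> 0 -q-> 1 -p-> 2 -q-> 0

After reading 9 characters, N is in state 0.
(This kind of state-tracing is the core of the pumping-lemma construction: with 6 states, pigeonhole forces a repeat within the first 6 steps.)

0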